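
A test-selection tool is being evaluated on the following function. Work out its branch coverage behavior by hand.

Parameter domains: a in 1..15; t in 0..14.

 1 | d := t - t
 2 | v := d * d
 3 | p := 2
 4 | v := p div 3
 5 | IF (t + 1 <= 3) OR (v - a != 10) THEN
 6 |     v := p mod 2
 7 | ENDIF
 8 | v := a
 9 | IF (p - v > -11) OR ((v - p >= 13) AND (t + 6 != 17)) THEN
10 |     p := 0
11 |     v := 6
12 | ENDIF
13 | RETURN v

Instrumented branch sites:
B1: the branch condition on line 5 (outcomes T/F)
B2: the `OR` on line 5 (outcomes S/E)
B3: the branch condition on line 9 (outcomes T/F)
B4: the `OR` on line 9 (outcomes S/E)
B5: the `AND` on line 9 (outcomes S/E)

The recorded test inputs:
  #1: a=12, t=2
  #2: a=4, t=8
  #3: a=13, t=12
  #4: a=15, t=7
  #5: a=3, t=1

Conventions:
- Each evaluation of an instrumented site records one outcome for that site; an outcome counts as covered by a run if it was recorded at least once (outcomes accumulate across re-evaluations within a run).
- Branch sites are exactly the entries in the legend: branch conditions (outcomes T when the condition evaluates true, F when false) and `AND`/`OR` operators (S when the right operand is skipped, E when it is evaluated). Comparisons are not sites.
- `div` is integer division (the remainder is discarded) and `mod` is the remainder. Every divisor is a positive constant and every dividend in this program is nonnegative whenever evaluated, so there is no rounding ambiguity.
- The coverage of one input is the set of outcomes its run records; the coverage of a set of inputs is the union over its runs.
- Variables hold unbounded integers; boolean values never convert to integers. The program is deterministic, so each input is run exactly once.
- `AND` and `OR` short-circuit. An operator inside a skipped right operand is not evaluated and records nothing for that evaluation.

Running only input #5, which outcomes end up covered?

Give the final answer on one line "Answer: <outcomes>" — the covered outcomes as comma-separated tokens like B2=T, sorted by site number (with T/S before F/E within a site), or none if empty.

Running input #5 (a=3, t=1), event by event:
  B2->S, B1->T, B4->S, B3->T
deduplicating events, the covered set is: B1=T, B2=S, B3=T, B4=S

Answer: B1=T, B2=S, B3=T, B4=S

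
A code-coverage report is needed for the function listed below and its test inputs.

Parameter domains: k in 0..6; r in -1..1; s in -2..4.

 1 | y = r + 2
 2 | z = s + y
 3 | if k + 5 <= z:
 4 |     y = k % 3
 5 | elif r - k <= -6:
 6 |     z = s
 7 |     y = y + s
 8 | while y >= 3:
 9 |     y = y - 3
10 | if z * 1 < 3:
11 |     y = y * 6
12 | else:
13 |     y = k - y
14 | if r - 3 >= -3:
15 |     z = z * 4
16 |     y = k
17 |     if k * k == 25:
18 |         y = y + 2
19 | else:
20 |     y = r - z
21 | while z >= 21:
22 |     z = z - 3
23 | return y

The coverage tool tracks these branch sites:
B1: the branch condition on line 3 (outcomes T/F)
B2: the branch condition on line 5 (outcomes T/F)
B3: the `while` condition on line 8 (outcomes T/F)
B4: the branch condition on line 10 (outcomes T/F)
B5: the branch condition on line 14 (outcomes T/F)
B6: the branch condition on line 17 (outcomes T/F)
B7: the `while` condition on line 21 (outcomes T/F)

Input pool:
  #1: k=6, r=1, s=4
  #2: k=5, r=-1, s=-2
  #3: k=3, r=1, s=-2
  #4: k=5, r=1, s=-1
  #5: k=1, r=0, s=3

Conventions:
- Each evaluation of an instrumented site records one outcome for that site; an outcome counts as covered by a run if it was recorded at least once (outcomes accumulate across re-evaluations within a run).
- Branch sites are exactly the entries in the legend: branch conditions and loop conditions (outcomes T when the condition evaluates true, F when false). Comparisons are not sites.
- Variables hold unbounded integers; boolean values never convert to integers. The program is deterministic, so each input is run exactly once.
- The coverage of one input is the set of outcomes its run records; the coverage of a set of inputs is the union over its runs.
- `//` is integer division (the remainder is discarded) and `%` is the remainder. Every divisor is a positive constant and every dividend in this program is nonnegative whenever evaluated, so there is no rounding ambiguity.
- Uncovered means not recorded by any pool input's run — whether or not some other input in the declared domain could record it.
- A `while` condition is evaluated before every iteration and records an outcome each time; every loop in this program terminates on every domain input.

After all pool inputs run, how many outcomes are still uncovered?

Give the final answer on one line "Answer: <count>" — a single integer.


run #1 (k=6, r=1, s=4) runs B1->F, B2->F, B3->T, B3->F, B4->F, B5->T, B6->F, B7->T, B7->T, B7->T, B7->F; records B1=F, B2=F, B3=T, B3=F, B4=F, B5=T, B6=F, B7=T, B7=F
run #2 (k=5, r=-1, s=-2) runs B1->F, B2->T, B3->F, B4->T, B5->F, B7->F; records B1=F, B2=T, B3=F, B4=T, B5=F, B7=F
run #3 (k=3, r=1, s=-2) runs B1->F, B2->F, B3->T, B3->F, B4->T, B5->T, B6->F, B7->F; records B1=F, B2=F, B3=T, B3=F, B4=T, B5=T, B6=F, B7=F
run #4 (k=5, r=1, s=-1) runs B1->F, B2->F, B3->T, B3->F, B4->T, B5->T, B6->T, B7->F; records B1=F, B2=F, B3=T, B3=F, B4=T, B5=T, B6=T, B7=F
run #5 (k=1, r=0, s=3) runs B1->F, B2->F, B3->F, B4->F, B5->T, B6->F, B7->F; records B1=F, B2=F, B3=F, B4=F, B5=T, B6=F, B7=F
union over the pool: B1=F, B2=T, B2=F, B3=T, B3=F, B4=T, B4=F, B5=T, B5=F, B6=T, B6=F, B7=T, B7=F
uncovered (1 of 14): B1=T
Answer: 1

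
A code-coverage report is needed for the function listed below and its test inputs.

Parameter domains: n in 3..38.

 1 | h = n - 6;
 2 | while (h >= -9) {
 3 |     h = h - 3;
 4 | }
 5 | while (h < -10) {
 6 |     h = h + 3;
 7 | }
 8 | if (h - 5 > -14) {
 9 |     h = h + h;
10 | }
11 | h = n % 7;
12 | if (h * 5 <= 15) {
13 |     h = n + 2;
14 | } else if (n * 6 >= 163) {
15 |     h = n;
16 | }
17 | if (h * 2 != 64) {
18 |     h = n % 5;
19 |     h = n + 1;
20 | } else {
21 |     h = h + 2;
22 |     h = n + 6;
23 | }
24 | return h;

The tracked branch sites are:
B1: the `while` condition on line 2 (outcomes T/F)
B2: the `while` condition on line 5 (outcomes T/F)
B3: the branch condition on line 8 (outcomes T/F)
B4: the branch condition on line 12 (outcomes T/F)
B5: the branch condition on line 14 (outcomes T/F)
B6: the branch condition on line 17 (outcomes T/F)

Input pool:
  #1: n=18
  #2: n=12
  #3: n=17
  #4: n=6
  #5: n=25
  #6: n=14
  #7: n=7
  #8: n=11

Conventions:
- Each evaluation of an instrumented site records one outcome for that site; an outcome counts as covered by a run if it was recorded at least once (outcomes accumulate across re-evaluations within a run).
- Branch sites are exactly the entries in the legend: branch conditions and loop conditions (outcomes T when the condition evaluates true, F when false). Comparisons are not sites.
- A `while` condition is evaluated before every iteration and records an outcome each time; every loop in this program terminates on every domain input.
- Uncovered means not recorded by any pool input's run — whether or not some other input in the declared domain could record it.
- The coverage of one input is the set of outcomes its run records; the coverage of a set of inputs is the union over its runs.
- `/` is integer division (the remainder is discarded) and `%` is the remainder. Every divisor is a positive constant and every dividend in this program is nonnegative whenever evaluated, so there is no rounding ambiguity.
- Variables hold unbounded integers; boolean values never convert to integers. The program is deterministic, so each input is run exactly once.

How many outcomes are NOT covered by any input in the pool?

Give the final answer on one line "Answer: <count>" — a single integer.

run #1 (n=18) records B1=T, B1=F, B2=T, B2=F, B3=F, B4=F, B5=F, B6=T
run #2 (n=12) records B1=T, B1=F, B2=T, B2=F, B3=F, B4=F, B5=F, B6=T
run #3 (n=17) records B1=T, B1=F, B2=F, B3=F, B4=T, B6=T
run #4 (n=6) records B1=T, B1=F, B2=T, B2=F, B3=F, B4=F, B5=F, B6=T
run #5 (n=25) records B1=T, B1=F, B2=T, B2=F, B3=T, B4=F, B5=F, B6=T
run #6 (n=14) records B1=T, B1=F, B2=F, B3=F, B4=T, B6=T
run #7 (n=7) records B1=T, B1=F, B2=T, B2=F, B3=T, B4=T, B6=T
run #8 (n=11) records B1=T, B1=F, B2=F, B3=F, B4=F, B5=F, B6=T
union over the pool: B1=T, B1=F, B2=T, B2=F, B3=T, B3=F, B4=T, B4=F, B5=F, B6=T
uncovered (2 of 12): B5=T, B6=F

Answer: 2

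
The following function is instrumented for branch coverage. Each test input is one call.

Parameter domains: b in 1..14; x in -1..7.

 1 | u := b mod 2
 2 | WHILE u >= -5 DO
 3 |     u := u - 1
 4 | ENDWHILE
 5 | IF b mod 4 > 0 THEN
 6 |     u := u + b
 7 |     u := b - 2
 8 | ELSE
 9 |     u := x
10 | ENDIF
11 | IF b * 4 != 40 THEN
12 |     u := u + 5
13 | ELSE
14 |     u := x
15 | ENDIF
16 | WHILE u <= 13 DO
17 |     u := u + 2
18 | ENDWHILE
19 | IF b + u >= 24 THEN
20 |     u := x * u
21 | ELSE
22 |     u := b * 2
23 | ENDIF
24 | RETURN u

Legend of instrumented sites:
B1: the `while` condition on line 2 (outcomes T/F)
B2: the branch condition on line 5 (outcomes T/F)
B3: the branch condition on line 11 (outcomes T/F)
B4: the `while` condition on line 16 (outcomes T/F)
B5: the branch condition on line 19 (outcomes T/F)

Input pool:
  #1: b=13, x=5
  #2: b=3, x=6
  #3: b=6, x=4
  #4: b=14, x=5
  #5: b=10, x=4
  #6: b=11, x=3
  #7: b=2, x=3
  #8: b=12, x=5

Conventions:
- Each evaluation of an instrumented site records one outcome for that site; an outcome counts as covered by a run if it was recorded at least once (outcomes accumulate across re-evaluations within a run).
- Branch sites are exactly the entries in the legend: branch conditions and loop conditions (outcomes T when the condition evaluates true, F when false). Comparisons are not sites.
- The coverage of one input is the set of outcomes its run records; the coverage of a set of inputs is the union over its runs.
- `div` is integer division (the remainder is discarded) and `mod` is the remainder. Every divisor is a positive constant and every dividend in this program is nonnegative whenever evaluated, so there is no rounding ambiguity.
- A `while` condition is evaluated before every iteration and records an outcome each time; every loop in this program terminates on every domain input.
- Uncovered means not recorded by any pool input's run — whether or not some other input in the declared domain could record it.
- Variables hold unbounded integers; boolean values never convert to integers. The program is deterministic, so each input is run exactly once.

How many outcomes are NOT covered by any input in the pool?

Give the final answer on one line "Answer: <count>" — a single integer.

test 1 (b=13, x=5) hits B1=T, B1=F, B2=T, B3=T, B4=F, B5=T
test 2 (b=3, x=6) hits B1=T, B1=F, B2=T, B3=T, B4=T, B4=F, B5=F
test 3 (b=6, x=4) hits B1=T, B1=F, B2=T, B3=T, B4=T, B4=F, B5=F
test 4 (b=14, x=5) hits B1=T, B1=F, B2=T, B3=T, B4=F, B5=T
test 5 (b=10, x=4) hits B1=T, B1=F, B2=T, B3=F, B4=T, B4=F, B5=T
test 6 (b=11, x=3) hits B1=T, B1=F, B2=T, B3=T, B4=F, B5=T
test 7 (b=2, x=3) hits B1=T, B1=F, B2=T, B3=T, B4=T, B4=F, B5=F
test 8 (b=12, x=5) hits B1=T, B1=F, B2=F, B3=T, B4=T, B4=F, B5=T
union over the pool: B1=T, B1=F, B2=T, B2=F, B3=T, B3=F, B4=T, B4=F, B5=T, B5=F
uncovered (0 of 10): none

Answer: 0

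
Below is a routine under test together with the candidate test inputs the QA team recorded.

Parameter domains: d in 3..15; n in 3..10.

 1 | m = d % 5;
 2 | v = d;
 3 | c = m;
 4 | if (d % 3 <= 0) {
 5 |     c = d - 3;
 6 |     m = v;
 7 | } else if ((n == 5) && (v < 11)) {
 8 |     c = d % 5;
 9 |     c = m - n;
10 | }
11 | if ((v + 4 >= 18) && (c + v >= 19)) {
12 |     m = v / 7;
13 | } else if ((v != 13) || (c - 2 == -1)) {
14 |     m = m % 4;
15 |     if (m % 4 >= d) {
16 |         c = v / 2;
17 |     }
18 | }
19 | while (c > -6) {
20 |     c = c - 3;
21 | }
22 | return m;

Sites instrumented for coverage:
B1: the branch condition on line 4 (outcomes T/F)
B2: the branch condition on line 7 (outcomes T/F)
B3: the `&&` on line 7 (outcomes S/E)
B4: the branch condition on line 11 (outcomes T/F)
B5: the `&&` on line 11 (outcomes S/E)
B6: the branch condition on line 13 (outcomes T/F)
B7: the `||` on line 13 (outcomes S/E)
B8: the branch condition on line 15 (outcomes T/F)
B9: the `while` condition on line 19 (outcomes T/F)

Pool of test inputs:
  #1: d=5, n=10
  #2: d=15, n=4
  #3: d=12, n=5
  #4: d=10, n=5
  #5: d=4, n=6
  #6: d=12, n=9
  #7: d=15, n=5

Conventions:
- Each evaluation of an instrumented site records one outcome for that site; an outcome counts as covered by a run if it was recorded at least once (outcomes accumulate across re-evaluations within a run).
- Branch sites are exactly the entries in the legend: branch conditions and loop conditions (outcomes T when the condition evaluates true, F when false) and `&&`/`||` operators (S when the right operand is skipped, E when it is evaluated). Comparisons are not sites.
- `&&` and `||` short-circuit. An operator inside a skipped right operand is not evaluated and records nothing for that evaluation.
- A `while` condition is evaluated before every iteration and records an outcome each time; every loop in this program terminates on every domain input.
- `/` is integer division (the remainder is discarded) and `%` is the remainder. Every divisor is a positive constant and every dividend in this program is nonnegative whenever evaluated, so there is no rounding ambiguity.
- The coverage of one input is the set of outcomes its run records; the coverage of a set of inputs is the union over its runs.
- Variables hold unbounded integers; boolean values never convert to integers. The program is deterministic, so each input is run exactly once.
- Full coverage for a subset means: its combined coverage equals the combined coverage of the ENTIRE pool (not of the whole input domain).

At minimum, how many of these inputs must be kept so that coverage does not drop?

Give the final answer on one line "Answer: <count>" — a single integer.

#1 (d=5, n=10) -> covered: B1=F, B2=F, B3=S, B4=F, B5=S, B6=T, B7=S, B8=F, B9=T, B9=F
#2 (d=15, n=4) -> covered: B1=T, B4=T, B5=E, B9=T, B9=F
#3 (d=12, n=5) -> covered: B1=T, B4=F, B5=S, B6=T, B7=S, B8=F, B9=T, B9=F
#4 (d=10, n=5) -> covered: B1=F, B2=T, B3=E, B4=F, B5=S, B6=T, B7=S, B8=F, B9=T, B9=F
#5 (d=4, n=6) -> covered: B1=F, B2=F, B3=S, B4=F, B5=S, B6=T, B7=S, B8=F, B9=T, B9=F
#6 (d=12, n=9) -> covered: B1=T, B4=F, B5=S, B6=T, B7=S, B8=F, B9=T, B9=F
#7 (d=15, n=5) -> covered: B1=T, B4=T, B5=E, B9=T, B9=F
pool-wide coverage (15 outcomes): B1=T, B1=F, B2=T, B2=F, B3=S, B3=E, B4=T, B4=F, B5=S, B5=E, B6=T, B7=S, B8=F, B9=T, B9=F
every size-1 subset falls short of the 15 outcomes (best: 10/15)
every size-2 subset falls short of the 15 outcomes (best: 13/15)
at size 3, {1, 2, 4} reaches all 15 outcomes; every lexicographically earlier size-3 subset fails

Answer: 3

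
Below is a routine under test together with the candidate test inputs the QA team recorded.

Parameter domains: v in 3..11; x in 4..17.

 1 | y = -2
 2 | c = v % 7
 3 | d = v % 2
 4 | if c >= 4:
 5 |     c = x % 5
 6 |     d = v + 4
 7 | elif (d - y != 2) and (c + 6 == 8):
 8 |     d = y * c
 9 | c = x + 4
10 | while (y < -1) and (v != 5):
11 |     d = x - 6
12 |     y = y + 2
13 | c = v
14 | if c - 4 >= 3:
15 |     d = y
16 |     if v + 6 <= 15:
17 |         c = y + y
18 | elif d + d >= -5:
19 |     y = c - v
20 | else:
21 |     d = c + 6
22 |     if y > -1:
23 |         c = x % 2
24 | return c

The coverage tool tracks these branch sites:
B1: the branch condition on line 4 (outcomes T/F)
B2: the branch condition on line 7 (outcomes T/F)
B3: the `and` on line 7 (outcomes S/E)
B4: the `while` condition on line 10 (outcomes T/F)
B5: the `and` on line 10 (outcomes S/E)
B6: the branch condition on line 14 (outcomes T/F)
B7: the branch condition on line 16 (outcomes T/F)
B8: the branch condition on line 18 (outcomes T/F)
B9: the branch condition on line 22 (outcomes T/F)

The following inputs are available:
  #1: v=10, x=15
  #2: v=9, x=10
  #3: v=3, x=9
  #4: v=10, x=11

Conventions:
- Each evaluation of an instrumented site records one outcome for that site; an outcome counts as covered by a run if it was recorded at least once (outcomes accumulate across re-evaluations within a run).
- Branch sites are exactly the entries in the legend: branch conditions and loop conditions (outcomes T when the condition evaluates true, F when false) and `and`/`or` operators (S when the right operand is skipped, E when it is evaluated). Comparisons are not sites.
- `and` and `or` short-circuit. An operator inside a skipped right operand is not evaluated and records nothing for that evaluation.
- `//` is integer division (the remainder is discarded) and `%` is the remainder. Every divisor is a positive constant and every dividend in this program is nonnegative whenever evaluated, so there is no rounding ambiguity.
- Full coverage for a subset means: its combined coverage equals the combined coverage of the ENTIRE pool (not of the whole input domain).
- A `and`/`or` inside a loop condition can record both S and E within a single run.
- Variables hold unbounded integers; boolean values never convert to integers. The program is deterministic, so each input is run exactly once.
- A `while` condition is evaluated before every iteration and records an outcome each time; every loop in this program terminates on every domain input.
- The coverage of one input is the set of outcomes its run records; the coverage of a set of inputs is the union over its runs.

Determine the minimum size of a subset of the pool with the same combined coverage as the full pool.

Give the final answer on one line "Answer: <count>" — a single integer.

#1 (v=10, x=15) -> B1->F, B3->S, B2->F, B5->E, B4->T, B5->S, B4->F, B6->T, B7->F; covered: B1=F, B2=F, B3=S, B4=T, B4=F, B5=S, B5=E, B6=T, B7=F
#2 (v=9, x=10) -> B1->F, B3->E, B2->T, B5->E, B4->T, B5->S, B4->F, B6->T, B7->T; covered: B1=F, B2=T, B3=E, B4=T, B4=F, B5=S, B5=E, B6=T, B7=T
#3 (v=3, x=9) -> B1->F, B3->E, B2->F, B5->E, B4->T, B5->S, B4->F, B6->F, B8->T; covered: B1=F, B2=F, B3=E, B4=T, B4=F, B5=S, B5=E, B6=F, B8=T
#4 (v=10, x=11) -> B1->F, B3->S, B2->F, B5->E, B4->T, B5->S, B4->F, B6->T, B7->F; covered: B1=F, B2=F, B3=S, B4=T, B4=F, B5=S, B5=E, B6=T, B7=F
together the pool reaches 14 outcomes: B1=F, B2=T, B2=F, B3=S, B3=E, B4=T, B4=F, B5=S, B5=E, B6=T, B6=F, B7=T, B7=F, B8=T
no size-1 subset reaches all 14 outcomes (best union: 9/14)
no size-2 subset reaches all 14 outcomes (best union: 12/14)
inputs {1, 2, 3} (size 3) cover everything; no size-3 subset with a lexicographically smaller index list covers all 14

Answer: 3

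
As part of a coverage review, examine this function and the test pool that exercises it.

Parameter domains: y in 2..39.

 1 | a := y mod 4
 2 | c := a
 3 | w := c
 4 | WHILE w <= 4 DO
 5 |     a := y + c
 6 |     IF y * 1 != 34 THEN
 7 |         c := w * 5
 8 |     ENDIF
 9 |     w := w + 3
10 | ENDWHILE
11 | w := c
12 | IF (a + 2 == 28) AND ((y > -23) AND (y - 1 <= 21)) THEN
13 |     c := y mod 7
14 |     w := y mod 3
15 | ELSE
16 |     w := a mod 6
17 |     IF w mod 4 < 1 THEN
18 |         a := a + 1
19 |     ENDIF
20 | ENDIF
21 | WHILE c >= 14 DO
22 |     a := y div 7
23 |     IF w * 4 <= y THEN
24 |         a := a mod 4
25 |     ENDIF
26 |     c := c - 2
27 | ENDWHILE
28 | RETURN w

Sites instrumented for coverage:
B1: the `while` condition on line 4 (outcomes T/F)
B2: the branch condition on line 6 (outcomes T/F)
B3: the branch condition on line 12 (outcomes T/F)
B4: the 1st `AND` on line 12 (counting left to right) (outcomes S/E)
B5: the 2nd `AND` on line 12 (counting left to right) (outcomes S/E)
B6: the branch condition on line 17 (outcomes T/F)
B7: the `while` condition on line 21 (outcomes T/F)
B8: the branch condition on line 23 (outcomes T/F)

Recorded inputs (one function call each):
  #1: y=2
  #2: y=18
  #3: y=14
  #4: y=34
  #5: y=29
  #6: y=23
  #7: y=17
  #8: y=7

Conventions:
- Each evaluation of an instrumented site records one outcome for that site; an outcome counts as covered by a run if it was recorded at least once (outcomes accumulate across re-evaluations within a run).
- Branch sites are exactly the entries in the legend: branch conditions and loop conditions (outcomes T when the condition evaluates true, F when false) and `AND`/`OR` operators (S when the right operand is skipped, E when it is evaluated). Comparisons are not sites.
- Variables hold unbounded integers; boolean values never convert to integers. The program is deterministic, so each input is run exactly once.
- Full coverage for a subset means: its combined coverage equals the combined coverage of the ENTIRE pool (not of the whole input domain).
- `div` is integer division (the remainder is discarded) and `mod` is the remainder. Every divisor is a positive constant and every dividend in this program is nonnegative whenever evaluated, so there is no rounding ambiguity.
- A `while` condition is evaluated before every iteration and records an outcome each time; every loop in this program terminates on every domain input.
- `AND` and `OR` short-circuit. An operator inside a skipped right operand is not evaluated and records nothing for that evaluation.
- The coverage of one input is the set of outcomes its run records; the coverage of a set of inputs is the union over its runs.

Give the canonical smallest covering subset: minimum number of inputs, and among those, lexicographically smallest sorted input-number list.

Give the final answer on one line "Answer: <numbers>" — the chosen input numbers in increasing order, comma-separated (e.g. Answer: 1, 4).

input #1 (y=2): events B1->T, B2->T, B1->F, B4->S, B3->F, B6->T, B7->F; covers B1=T, B1=F, B2=T, B3=F, B4=S, B6=T, B7=F
input #2 (y=18): events B1->T, B2->T, B1->F, B4->S, B3->F, B6->F, B7->F; covers B1=T, B1=F, B2=T, B3=F, B4=S, B6=F, B7=F
input #3 (y=14): events B1->T, B2->T, B1->F, B4->S, B3->F, B6->T, B7->F; covers B1=T, B1=F, B2=T, B3=F, B4=S, B6=T, B7=F
input #4 (y=34): events B1->T, B2->F, B1->F, B4->S, B3->F, B6->T, B7->F; covers B1=T, B1=F, B2=F, B3=F, B4=S, B6=T, B7=F
input #5 (y=29): events B1->T, B2->T, B1->T, B2->T, B1->F, B4->S, B3->F, B6->T, B7->T, B8->T, B7->T, B8->T, B7->T, B8->T, ...; covers B1=T, B1=F, B2=T, B3=F, B4=S, B6=T, B7=T, B7=F, B8=T
input #6 (y=23): events B1->T, B2->T, B1->F, B4->E, B5->E, B3->F, B6->F, B7->T, B8->T, B7->F; covers B1=T, B1=F, B2=T, B3=F, B4=E, B5=E, B6=F, B7=T, B7=F, B8=T
input #7 (y=17): events B1->T, B2->T, B1->T, B2->T, B1->F, B4->S, B3->F, B6->T, B7->T, B8->T, B7->T, B8->T, B7->T, B8->T, ...; covers B1=T, B1=F, B2=T, B3=F, B4=S, B6=T, B7=T, B7=F, B8=T
input #8 (y=7): events B1->T, B2->T, B1->F, B4->S, B3->F, B6->T, B7->T, B8->F, B7->F; covers B1=T, B1=F, B2=T, B3=F, B4=S, B6=T, B7=T, B7=F, B8=F
union over all inputs: B1=T, B1=F, B2=T, B2=F, B3=F, B4=S, B4=E, B5=E, B6=T, B6=F, B7=T, B7=F, B8=T, B8=F (14 outcomes)
no size-1 subset reaches all 14 outcomes (best union: 10/14)
no size-2 subset reaches all 14 outcomes (best union: 13/14)
the canonical winner is {4, 6, 8}: size 3, full 14-outcome coverage, earliest index list among size-3 covers

Answer: 4, 6, 8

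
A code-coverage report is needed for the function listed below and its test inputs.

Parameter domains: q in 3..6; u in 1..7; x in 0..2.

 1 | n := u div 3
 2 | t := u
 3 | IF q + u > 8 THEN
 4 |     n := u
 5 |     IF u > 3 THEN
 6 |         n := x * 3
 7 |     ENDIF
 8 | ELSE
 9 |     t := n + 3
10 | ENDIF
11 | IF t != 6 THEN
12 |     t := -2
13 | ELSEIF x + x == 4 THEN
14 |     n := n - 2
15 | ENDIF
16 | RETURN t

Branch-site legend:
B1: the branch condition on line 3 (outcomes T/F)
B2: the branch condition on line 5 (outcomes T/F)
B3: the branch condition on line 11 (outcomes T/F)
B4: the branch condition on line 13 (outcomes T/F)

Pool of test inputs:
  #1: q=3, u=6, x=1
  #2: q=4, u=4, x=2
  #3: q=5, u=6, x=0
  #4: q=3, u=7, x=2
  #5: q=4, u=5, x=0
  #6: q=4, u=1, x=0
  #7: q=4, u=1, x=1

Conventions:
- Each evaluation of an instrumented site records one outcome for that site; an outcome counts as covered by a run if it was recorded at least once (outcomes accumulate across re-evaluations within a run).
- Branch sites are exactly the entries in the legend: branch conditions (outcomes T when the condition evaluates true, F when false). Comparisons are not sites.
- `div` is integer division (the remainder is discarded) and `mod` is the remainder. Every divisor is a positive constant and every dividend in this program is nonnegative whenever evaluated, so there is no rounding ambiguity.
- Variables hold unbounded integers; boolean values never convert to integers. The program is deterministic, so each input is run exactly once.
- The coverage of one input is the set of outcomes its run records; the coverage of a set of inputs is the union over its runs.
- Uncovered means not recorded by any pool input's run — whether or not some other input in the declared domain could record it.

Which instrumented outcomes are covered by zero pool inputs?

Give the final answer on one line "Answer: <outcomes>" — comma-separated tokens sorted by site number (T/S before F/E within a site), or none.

run #1 (q=3, u=6, x=1) runs B1->T, B2->T, B3->F, B4->F; records B1=T, B2=T, B3=F, B4=F
run #2 (q=4, u=4, x=2) runs B1->F, B3->T; records B1=F, B3=T
run #3 (q=5, u=6, x=0) runs B1->T, B2->T, B3->F, B4->F; records B1=T, B2=T, B3=F, B4=F
run #4 (q=3, u=7, x=2) runs B1->T, B2->T, B3->T; records B1=T, B2=T, B3=T
run #5 (q=4, u=5, x=0) runs B1->T, B2->T, B3->T; records B1=T, B2=T, B3=T
run #6 (q=4, u=1, x=0) runs B1->F, B3->T; records B1=F, B3=T
run #7 (q=4, u=1, x=1) runs B1->F, B3->T; records B1=F, B3=T
union over the pool: B1=T, B1=F, B2=T, B3=T, B3=F, B4=F
uncovered (2 of 8): B2=F, B4=T

Answer: B2=F, B4=T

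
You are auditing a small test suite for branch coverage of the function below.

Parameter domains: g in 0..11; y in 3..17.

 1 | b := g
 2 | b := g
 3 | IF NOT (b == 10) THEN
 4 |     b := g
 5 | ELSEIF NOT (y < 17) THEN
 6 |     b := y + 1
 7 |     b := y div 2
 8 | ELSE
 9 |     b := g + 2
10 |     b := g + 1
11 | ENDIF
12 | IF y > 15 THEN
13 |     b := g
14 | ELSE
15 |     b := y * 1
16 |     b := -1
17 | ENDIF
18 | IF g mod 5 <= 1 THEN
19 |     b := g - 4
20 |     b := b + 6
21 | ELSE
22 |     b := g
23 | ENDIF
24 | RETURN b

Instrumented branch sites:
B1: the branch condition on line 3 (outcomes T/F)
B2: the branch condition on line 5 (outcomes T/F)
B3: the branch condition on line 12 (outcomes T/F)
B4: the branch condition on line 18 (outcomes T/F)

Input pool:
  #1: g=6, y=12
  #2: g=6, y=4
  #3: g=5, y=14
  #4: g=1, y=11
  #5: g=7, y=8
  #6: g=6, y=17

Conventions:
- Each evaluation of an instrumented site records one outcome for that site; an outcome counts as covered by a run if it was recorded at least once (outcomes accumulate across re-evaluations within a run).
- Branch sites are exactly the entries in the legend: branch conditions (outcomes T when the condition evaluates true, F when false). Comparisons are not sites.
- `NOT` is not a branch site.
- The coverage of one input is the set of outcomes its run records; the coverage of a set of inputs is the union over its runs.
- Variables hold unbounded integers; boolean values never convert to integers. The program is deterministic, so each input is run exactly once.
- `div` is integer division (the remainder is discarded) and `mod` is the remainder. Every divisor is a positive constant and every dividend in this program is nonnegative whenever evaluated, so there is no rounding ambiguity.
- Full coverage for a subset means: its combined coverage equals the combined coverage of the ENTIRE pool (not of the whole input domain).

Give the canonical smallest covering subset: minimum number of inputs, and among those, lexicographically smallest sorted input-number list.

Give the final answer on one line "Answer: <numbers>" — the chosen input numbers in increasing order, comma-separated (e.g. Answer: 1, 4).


input #1 (g=6, y=12): events B1->T, B3->F, B4->T; covers B1=T, B3=F, B4=T
input #2 (g=6, y=4): events B1->T, B3->F, B4->T; covers B1=T, B3=F, B4=T
input #3 (g=5, y=14): events B1->T, B3->F, B4->T; covers B1=T, B3=F, B4=T
input #4 (g=1, y=11): events B1->T, B3->F, B4->T; covers B1=T, B3=F, B4=T
input #5 (g=7, y=8): events B1->T, B3->F, B4->F; covers B1=T, B3=F, B4=F
input #6 (g=6, y=17): events B1->T, B3->T, B4->T; covers B1=T, B3=T, B4=T
the full pool covers 5 outcomes: B1=T, B3=T, B3=F, B4=T, B4=F
size 1 is not enough: best union over all size-1 subsets is 3/5
size 2: inputs {5, 6} cover all 5 outcomes, and no lexicographically smaller subset of this size does
Answer: 5, 6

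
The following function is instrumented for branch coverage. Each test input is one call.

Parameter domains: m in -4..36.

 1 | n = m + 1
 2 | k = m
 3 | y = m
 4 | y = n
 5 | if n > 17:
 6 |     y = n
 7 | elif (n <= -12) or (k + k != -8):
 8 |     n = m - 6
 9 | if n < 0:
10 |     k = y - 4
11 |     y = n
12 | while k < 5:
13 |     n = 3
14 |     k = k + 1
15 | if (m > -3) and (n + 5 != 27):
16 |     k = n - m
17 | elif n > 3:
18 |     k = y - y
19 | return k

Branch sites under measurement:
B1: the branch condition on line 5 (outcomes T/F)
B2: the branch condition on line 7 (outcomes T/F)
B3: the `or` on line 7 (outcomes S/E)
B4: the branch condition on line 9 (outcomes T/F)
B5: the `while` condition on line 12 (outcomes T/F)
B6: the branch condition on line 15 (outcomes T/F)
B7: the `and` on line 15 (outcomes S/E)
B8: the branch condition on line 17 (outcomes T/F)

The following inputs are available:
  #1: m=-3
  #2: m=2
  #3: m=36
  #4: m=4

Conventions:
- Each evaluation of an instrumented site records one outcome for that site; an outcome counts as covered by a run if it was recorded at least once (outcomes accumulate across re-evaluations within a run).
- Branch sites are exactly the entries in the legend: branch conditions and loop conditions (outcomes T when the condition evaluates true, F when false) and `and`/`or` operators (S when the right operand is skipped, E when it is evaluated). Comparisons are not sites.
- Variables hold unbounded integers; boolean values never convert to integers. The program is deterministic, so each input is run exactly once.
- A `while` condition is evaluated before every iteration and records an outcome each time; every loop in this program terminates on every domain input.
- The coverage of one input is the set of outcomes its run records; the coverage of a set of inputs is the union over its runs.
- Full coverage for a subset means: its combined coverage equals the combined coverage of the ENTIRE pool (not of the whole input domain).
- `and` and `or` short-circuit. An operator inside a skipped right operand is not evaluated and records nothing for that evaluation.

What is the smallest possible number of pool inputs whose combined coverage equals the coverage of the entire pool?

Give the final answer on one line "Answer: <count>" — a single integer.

run #1 (m=-3) records B1=F, B2=T, B3=E, B4=T, B5=T, B5=F, B6=F, B7=S, B8=F
run #2 (m=2) records B1=F, B2=T, B3=E, B4=T, B5=T, B5=F, B6=T, B7=E
run #3 (m=36) records B1=T, B4=F, B5=F, B6=T, B7=E
run #4 (m=4) records B1=F, B2=T, B3=E, B4=T, B5=T, B5=F, B6=T, B7=E
pool-wide coverage (13 outcomes): B1=T, B1=F, B2=T, B3=E, B4=T, B4=F, B5=T, B5=F, B6=T, B6=F, B7=S, B7=E, B8=F
size 1 is not enough: best union over all size-1 subsets is 9/13
inputs {1, 3} (size 2) cover everything; no size-2 subset with a lexicographically smaller index list covers all 13

Answer: 2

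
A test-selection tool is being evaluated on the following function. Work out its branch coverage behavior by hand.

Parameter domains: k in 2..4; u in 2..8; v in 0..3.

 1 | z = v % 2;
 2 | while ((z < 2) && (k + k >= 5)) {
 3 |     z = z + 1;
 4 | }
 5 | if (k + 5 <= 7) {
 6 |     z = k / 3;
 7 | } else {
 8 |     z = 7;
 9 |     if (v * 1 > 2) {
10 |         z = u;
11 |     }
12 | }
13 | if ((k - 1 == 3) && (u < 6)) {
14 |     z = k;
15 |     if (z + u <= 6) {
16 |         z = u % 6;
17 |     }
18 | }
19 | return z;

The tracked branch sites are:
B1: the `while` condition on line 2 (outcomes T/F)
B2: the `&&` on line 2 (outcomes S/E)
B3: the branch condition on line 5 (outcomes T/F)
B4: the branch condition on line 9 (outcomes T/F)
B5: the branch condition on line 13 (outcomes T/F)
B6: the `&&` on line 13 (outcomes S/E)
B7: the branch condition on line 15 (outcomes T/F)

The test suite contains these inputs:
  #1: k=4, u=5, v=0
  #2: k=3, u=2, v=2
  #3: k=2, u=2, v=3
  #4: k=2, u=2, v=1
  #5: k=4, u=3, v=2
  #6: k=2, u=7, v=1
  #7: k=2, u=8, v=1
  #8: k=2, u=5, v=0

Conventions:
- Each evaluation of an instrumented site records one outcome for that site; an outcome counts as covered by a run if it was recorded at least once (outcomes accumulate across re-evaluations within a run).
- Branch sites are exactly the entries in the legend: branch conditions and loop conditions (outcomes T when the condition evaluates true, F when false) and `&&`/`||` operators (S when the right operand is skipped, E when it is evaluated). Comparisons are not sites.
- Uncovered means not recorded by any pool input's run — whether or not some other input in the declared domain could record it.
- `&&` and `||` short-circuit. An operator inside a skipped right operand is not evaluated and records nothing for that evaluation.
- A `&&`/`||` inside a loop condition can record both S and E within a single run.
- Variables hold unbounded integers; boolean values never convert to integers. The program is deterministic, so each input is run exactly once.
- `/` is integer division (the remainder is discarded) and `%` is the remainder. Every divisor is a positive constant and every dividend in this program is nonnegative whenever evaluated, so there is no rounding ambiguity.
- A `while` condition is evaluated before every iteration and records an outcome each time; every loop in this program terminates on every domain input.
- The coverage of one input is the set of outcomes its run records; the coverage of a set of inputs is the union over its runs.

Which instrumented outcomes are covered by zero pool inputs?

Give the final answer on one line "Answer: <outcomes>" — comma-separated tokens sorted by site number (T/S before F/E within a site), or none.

run #1 (k=4, u=5, v=0) runs B2->E, B1->T, B2->E, B1->T, B2->S, B1->F, B3->F, B4->F, B6->E, B5->T, B7->F; records B1=T, B1=F, B2=S, B2=E, B3=F, B4=F, B5=T, B6=E, B7=F
run #2 (k=3, u=2, v=2) runs B2->E, B1->T, B2->E, B1->T, B2->S, B1->F, B3->F, B4->F, B6->S, B5->F; records B1=T, B1=F, B2=S, B2=E, B3=F, B4=F, B5=F, B6=S
run #3 (k=2, u=2, v=3) runs B2->E, B1->F, B3->T, B6->S, B5->F; records B1=F, B2=E, B3=T, B5=F, B6=S
run #4 (k=2, u=2, v=1) runs B2->E, B1->F, B3->T, B6->S, B5->F; records B1=F, B2=E, B3=T, B5=F, B6=S
run #5 (k=4, u=3, v=2) runs B2->E, B1->T, B2->E, B1->T, B2->S, B1->F, B3->F, B4->F, B6->E, B5->T, B7->F; records B1=T, B1=F, B2=S, B2=E, B3=F, B4=F, B5=T, B6=E, B7=F
run #6 (k=2, u=7, v=1) runs B2->E, B1->F, B3->T, B6->S, B5->F; records B1=F, B2=E, B3=T, B5=F, B6=S
run #7 (k=2, u=8, v=1) runs B2->E, B1->F, B3->T, B6->S, B5->F; records B1=F, B2=E, B3=T, B5=F, B6=S
run #8 (k=2, u=5, v=0) runs B2->E, B1->F, B3->T, B6->S, B5->F; records B1=F, B2=E, B3=T, B5=F, B6=S
union over the pool: B1=T, B1=F, B2=S, B2=E, B3=T, B3=F, B4=F, B5=T, B5=F, B6=S, B6=E, B7=F
uncovered (2 of 14): B4=T, B7=T

Answer: B4=T, B7=T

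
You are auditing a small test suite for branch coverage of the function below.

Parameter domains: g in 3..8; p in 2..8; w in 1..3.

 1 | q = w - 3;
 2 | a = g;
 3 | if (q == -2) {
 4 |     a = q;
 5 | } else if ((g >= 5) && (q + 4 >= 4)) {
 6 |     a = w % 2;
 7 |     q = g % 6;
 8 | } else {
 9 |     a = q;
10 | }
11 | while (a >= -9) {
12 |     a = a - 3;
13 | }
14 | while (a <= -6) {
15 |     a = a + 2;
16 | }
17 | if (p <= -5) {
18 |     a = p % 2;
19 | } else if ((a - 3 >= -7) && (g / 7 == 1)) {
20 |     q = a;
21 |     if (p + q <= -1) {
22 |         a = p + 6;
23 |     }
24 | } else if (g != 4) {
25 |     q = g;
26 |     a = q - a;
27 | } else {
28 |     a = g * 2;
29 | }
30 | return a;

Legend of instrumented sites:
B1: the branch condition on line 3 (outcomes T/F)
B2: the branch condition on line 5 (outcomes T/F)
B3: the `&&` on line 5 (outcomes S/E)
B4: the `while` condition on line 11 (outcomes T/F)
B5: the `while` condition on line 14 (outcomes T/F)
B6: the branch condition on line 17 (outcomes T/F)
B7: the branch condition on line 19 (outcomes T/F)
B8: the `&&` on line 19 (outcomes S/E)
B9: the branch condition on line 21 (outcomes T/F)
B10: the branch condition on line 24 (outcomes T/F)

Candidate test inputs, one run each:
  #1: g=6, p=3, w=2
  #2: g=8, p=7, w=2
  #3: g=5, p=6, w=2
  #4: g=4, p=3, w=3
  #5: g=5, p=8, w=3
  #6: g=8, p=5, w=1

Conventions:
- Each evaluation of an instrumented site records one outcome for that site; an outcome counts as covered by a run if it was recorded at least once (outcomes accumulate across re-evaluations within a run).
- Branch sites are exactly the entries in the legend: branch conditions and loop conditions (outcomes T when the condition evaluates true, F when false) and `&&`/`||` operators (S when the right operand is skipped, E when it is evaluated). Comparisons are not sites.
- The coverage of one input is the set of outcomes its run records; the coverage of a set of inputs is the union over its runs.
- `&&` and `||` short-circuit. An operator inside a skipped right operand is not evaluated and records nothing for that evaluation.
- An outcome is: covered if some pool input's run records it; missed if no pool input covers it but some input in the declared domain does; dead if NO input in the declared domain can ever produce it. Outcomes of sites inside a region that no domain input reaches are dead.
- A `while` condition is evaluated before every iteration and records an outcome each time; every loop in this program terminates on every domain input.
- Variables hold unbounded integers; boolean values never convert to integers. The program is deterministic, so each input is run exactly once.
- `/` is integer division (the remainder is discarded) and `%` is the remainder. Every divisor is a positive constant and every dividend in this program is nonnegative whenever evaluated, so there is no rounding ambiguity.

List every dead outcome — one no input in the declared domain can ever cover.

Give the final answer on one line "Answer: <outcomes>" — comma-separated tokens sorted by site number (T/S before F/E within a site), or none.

running all 126 domain inputs and tallying outcomes:
  B6=T: zero occurrences over every domain input -> dead
  reachable outcomes have witnesses, e.g. B1=T (e.g. g=3, p=2, w=1), B1=F (e.g. g=3, p=2, w=2), B2=T (e.g. g=5, p=2, w=3), B2=F (e.g. g=3, p=2, w=2)

Answer: B6=T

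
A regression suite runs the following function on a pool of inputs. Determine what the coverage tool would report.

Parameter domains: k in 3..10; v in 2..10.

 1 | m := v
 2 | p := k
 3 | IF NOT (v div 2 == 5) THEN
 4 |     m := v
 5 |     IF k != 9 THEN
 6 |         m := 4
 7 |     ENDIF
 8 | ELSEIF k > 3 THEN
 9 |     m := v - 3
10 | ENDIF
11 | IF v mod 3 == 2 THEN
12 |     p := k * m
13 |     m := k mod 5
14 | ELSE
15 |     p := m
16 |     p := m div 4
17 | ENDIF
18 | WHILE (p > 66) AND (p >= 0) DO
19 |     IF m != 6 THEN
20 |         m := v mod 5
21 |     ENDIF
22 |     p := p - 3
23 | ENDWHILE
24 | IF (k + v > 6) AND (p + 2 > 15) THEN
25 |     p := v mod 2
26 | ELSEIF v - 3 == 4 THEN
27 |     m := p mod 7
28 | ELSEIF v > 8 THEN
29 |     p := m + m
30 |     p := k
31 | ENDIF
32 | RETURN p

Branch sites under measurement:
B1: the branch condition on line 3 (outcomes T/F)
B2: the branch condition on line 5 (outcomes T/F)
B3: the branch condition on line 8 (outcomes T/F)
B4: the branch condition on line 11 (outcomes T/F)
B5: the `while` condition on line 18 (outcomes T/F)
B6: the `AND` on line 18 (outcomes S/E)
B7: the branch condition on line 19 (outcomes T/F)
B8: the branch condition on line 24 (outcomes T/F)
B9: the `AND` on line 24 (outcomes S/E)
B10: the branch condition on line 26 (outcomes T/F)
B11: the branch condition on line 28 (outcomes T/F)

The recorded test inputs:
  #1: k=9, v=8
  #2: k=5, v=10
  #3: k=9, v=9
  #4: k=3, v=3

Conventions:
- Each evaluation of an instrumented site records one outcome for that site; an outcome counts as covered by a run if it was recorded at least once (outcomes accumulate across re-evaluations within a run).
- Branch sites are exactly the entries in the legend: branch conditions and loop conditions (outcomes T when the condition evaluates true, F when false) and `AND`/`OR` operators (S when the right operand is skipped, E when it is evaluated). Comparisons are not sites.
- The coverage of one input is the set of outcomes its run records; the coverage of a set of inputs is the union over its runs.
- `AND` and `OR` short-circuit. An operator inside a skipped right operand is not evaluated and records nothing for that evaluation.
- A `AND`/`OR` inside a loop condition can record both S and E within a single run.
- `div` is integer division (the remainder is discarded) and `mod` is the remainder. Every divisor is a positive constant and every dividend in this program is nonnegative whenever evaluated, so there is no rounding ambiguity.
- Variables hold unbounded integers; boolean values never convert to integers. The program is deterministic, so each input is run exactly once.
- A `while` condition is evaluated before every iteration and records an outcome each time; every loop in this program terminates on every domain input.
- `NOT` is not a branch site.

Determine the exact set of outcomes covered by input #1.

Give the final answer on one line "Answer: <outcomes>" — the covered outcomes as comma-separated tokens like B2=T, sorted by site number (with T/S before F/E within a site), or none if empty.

Tracing the run of input #1 (k=9, v=8):
  B1->T, B2->F, B4->T, B6->E, B5->T, B7->T, B6->E, B5->T, B7->T, B6->S
  B5->F, B9->E, B8->T
collecting distinct outcomes: B1=T, B2=F, B4=T, B5=T, B5=F, B6=S, B6=E, B7=T, B8=T, B9=E

Answer: B1=T, B2=F, B4=T, B5=T, B5=F, B6=S, B6=E, B7=T, B8=T, B9=E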